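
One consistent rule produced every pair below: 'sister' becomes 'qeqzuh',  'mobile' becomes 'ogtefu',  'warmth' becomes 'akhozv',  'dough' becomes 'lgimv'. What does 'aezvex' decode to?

within

s(18)→q(16) and i(8)→e(4) fit y≡9x+10 (mod 26); the inverse of 9 mod 26 is 3. Each letter's alphabet position (a=0..z=25) is mapped through 9·x+10 mod 26 — an affine cipher.
Reversing it on aezvex: a(0)→3·(0−10)≡22=w; e(4)→3·(4−10)≡8=i; z(25)→3·(25−10)≡19=t; v(21)→3·(21−10)≡7=h; e(4)→3·(4−10)≡8=i; x(23)→3·(23−10)≡13=n (all mod 26).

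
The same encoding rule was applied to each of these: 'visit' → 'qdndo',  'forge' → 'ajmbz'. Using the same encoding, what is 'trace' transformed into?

Compare letters: v→q is +21, i→d is +21, s→n is +21 — a constant shift. It's a constant shift of +21 (ROT21).
Applying it to trace: t+21=o, r+21=m, a+21=v, c+21=x, e+21=z.

omvxz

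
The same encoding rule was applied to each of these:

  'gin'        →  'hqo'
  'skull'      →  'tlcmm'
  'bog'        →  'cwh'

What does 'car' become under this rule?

dis

The shift depends on letter class: consonant g→h is +1, but vowel i→q is +8. The rule splits by letter class: vowels +8, consonants +1.
On car: c(cons)+1=d, a(vowel)+8=i, r(cons)+1=s.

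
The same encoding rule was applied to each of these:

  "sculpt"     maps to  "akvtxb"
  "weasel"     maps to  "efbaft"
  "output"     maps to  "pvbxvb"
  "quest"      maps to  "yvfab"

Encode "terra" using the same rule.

The shift depends on letter class: consonant s→a is +8, but vowel u→v is +1. Two shifts are in play — +1 for a/e/i/o/u, +8 for every other letter.
Applying it to terra: t(cons)+8=b, e(vowel)+1=f, r(cons)+8=z, r(cons)+8=z, a(vowel)+1=b.

bfzzb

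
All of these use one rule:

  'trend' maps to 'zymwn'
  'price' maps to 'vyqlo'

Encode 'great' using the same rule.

In trend: t→z is +6, r→y is +7, e→m is +8, n→w is +9 — the shift increases by 1 each position. Each letter shifts forward by (position + 6), i.e. 6, 7, 8, … — the shift grows by one for each successive letter.
On great: g+6=m, r+7=y, e+8=m, a+9=j, t+10=d.

mymjd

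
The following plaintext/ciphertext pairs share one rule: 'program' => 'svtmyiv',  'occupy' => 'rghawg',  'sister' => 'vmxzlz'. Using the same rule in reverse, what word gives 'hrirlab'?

In program: p→s is +3, r→v is +4, o→t is +5, g→m is +6 — the shift increases by 1 each position. The shift increases by 1 at each position, starting from +3: 3, 4, 5, ….
Undoing it on hrirlab: h−3=e, r−4=n, i−5=d, r−6=l, l−7=e, a−8=s, b−9=s.

endless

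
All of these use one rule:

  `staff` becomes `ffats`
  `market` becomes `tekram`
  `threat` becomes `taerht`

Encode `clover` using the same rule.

It's just the letters in reverse order.
Applying it to clover: reverse → revolc.

revolc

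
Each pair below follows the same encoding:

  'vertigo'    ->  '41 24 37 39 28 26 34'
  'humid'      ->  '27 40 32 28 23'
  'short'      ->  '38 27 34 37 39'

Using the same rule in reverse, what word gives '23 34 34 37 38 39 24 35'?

doorstep

The number is (letter's place in the alphabet, a=1) + 19.
Decoding 23 34 34 37 38 39 24 35: 23→(23−19)÷1=4=d, 34→(34−19)÷1=15=o, 34→(34−19)÷1=15=o, 37→(37−19)÷1=18=r, 38→(38−19)÷1=19=s, 39→(39−19)÷1=20=t, 24→(24−19)÷1=5=e, 35→(35−19)÷1=16=p.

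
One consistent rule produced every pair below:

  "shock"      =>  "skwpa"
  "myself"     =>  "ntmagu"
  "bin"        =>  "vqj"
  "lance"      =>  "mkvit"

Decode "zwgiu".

mayor

The output letters match the input read backwards, each shifted +8: shock reversed is kcohs. The word is reversed, then every letter is shifted forward by 8.
Undoing it on zwgiu: shift back: z−8=r, w−8=o, g−8=y, i−8=a, u−8=m → royam; then reverse → mayor.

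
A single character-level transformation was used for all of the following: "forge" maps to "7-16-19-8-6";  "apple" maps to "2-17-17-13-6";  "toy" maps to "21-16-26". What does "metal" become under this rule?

The number is (letter's place in the alphabet, a=1) + 1.
Applying it to metal: m=13→14, e=5→6, t=20→21, a=1→2, l=12→13.

14-6-21-2-13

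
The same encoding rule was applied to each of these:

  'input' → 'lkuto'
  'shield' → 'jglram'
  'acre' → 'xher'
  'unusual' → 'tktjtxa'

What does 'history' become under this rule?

gljopen

i(8)→l(11) and n(13)→k(10) fit y≡5x+23 (mod 26); the inverse of 5 mod 26 is 21. This is an affine cipher: with a=0,…,z=25, each position x becomes (5x+23) mod 26.
On history: h(7)→5·7+23≡6=g; i(8)→5·8+23≡11=l; s(18)→5·18+23≡9=j; t(19)→5·19+23≡14=o; o(14)→5·14+23≡15=p; r(17)→5·17+23≡4=e; y(24)→5·24+23≡13=n (all mod 26).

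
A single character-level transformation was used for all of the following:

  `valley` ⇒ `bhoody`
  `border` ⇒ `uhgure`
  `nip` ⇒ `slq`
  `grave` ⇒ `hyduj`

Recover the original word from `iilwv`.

The output letters match the input read backwards, each shifted +3: valley reversed is yellav. Two steps: reverse the string, then apply a Caesar shift of +3.
Reversing it on iilwv: shift back: i−3=f, i−3=f, l−3=i, w−3=t, v−3=s → ffits; then reverse → stiff.

stiff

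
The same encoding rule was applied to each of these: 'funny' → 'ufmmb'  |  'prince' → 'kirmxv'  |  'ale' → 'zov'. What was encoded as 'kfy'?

Each pair mirrors across the alphabet (f↔u, u↔f, n↔m): positions sum to 25. This is the alphabet-reversal cipher (Atbash): a becomes z, b becomes y, etc.
Undoing it on kfy: k↔p, f↔u, y↔b.

pub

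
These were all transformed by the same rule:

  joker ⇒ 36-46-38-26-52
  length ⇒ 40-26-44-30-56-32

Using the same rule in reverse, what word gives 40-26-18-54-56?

least

j(#10)→36 and o(#15)→46: differences scale by 2, so n = 2·pos + 16. The formula is n = 2×(alphabet index, a=1) + 16.
Undoing it on 40-26-18-54-56: 40→(40−16)÷2=12=l, 26→(26−16)÷2=5=e, 18→(18−16)÷2=1=a, 54→(54−16)÷2=19=s, 56→(56−16)÷2=20=t.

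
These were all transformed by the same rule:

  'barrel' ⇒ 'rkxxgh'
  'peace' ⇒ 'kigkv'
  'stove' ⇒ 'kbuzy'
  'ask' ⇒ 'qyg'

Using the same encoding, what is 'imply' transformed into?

Two steps: reverse the string, then apply a Caesar shift of +6.
For imply: reverse → ylpmi; then shift: y+6=e, l+6=r, p+6=v, m+6=s, i+6=o.

ervso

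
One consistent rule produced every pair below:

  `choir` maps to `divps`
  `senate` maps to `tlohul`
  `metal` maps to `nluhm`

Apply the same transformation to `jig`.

kph

The shift depends on letter class: consonant c→d is +1, but vowel o→v is +7. The rule splits by letter class: vowels +7, consonants +1.
On jig: j(cons)+1=k, i(vowel)+7=p, g(cons)+1=h.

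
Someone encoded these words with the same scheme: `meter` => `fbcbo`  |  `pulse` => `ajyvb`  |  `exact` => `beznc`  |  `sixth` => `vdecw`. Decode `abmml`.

penny

This is an affine cipher: with a=0,…,z=25, each position x becomes (7x+25) mod 26.
Decoding abmml: a(0)→15·(0−25)≡15=p; b(1)→15·(1−25)≡4=e; m(12)→15·(12−25)≡13=n; m(12)→15·(12−25)≡13=n; l(11)→15·(11−25)≡24=y (all mod 26).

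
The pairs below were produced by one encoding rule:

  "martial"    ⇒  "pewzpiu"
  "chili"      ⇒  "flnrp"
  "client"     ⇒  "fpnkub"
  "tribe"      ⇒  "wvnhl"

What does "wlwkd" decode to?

threw

In martial: m→p is +3, a→e is +4, r→w is +5, t→z is +6 — the shift increases by 1 each position. Each letter shifts forward by (position + 3), i.e. 3, 4, 5, … — the shift grows by one for each successive letter.
Decoding wlwkd: w−3=t, l−4=h, w−5=r, k−6=e, d−7=w.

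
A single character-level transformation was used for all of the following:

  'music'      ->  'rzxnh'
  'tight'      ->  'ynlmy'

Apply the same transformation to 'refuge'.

Every letter moves 5 places later in the alphabet, wrapping around z→a.
Applying it to refuge: r+5=w, e+5=j, f+5=k, u+5=z, g+5=l, e+5=j.

wjkzlj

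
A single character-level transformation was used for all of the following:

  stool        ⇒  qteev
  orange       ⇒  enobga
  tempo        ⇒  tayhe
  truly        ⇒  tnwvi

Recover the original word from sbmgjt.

knight

s(18)→q(16) and t(19)→t(19) fit y≡3x+14 (mod 26); the inverse of 3 mod 26 is 9. Treating letters as 0–25, the rule is x ↦ 3x + 14 (mod 26).
Reversing it on sbmgjt: s(18)→9·(18−14)≡10=k; b(1)→9·(1−14)≡13=n; m(12)→9·(12−14)≡8=i; g(6)→9·(6−14)≡6=g; j(9)→9·(9−14)≡7=h; t(19)→9·(19−14)≡19=t (all mod 26).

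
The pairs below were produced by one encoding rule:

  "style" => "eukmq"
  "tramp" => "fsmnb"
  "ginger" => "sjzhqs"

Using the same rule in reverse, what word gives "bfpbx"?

Shifts by position in style: pos 0: s→e (+12), pos 1: t→u (+1), pos 2: y→k (+12), pos 3: l→m (+1) — repeating every 2. It's a Vigenère-style cipher with numeric key [12,1]: position i shifts by key[i mod 2].
Undoing it on bfpbx: b−12=p, f−1=e, p−12=d, b−1=a, x−12=l.

pedal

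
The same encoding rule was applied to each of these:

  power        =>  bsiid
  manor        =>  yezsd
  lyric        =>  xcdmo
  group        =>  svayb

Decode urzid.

A repeating key of period 2 is used — shifts +12, +4 over and over.
Reversing it on urzid: u−12=i, r−4=n, z−12=n, i−4=e, d−12=r.

inner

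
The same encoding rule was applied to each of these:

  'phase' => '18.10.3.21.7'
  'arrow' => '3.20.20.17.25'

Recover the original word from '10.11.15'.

Each letter is replaced by its alphabet position (a=1..z=26) + 2.
Undoing it on 10.11.15: 10→(10−2)÷1=8=h, 11→(11−2)÷1=9=i, 15→(15−2)÷1=13=m.

him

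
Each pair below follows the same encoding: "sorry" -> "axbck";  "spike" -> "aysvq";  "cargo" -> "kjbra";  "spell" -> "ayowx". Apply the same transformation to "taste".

Letter i (0-indexed) is shifted by i+8, so successive shifts are 8, 9, 10, ….
Applying it to taste: t+8=b, a+9=j, s+10=c, t+11=e, e+12=q.

bjceq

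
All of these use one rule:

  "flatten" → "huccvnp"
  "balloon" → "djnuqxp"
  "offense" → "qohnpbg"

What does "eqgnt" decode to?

Shifts by position in flatten: pos 0: f→h (+2), pos 1: l→u (+9), pos 2: a→c (+2), pos 3: t→c (+9) — repeating every 2. The shifts repeat in a cycle of length 2: positions 0,1,… shift by +2, +9, then the pattern repeats.
Undoing it on eqgnt: e−2=c, q−9=h, g−2=e, n−9=e, t−2=r.

cheer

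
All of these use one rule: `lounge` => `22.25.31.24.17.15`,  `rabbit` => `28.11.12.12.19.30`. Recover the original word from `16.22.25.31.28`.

Each letter is replaced by its alphabet position (a=1..z=26) + 10.
Undoing it on 16.22.25.31.28: 16→(16−10)÷1=6=f, 22→(22−10)÷1=12=l, 25→(25−10)÷1=15=o, 31→(31−10)÷1=21=u, 28→(28−10)÷1=18=r.

flour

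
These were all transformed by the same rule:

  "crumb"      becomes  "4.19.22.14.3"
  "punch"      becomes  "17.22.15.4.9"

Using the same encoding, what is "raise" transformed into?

19.2.10.20.6

The number is (letter's place in the alphabet, a=1) + 1.
Applying it to raise: r=18→19, a=1→2, i=9→10, s=19→20, e=5→6.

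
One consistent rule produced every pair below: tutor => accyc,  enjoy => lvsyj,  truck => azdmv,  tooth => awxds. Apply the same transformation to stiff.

zbrpq

In tutor: t→a is +7, u→c is +8, t→c is +9, o→y is +10 — the shift increases by 1 each position. Each letter shifts forward by (position + 7), i.e. 7, 8, 9, … — the shift grows by one for each successive letter.
For stiff: s+7=z, t+8=b, i+9=r, f+10=p, f+11=q.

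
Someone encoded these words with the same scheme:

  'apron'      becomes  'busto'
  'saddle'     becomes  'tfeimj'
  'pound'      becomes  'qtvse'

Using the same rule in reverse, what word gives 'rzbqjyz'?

It's a Vigenère-style cipher with numeric key [1,5]: position i shifts by key[i mod 2].
Undoing it on rzbqjyz: r−1=q, z−5=u, b−1=a, q−5=l, j−1=i, y−5=t, z−1=y.

quality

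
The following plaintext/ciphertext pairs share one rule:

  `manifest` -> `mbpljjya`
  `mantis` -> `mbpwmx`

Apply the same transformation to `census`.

cfpvyx

In manifest: m→m is +0, a→b is +1, n→p is +2, i→l is +3 — the shift increases by 1 each position. Letter i (0-indexed) is shifted by i+0, so successive shifts are 0, 1, 2, ….
On census: c+0=c, e+1=f, n+2=p, s+3=v, u+4=y, s+5=x.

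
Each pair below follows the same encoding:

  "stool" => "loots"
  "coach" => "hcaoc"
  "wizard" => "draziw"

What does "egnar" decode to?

range

The output letters match the input read backwards: stool reversed is loots. The word is simply reversed.
Undoing it on egnar: then reverse → range.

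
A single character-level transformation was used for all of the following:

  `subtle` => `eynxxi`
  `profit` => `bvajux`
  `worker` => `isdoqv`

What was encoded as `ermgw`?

The shifts repeat in a cycle of length 2: positions 0,1,… shift by +12, +4, then the pattern repeats.
Undoing it on ermgw: e−12=s, r−4=n, m−12=a, g−4=c, w−12=k.

snack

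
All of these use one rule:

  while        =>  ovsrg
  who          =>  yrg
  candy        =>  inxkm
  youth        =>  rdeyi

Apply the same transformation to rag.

qkb

The output letters match the input read backwards, each shifted +10: while reversed is elihw. Two steps: reverse the string, then apply a Caesar shift of +10.
Applying it to rag: reverse → gar; then shift: g+10=q, a+10=k, r+10=b.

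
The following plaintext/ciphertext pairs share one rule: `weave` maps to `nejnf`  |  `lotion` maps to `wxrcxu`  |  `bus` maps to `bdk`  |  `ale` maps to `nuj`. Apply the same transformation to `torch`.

Read the word backwards and shift each letter +9.
For torch: reverse → hcrot; then shift: h+9=q, c+9=l, r+9=a, o+9=x, t+9=c.

qlaxc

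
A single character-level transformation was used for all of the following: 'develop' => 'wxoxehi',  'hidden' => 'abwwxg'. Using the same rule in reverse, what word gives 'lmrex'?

style

Compare letters: d→w is +19, e→x is +19, v→o is +19 — a constant shift. Each letter is shifted forward by 19 in the alphabet (a Caesar shift of +19).
Reversing it on lmrex: l−19=s, m−19=t, r−19=y, e−19=l, x−19=e.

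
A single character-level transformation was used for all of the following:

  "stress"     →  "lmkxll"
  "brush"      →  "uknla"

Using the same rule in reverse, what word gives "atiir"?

happy

It's a constant shift of +19 (ROT19).
Reversing it on atiir: a−19=h, t−19=a, i−19=p, i−19=p, r−19=y.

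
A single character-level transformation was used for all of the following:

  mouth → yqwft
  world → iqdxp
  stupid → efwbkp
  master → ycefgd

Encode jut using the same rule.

The shift depends on letter class: consonant m→y is +12, but vowel o→q is +2. Vowels shift forward by 2 and consonants shift forward by 12.
On jut: j(cons)+12=v, u(vowel)+2=w, t(cons)+12=f.

vwf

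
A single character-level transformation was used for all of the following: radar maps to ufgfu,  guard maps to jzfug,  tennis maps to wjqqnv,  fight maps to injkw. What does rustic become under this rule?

uzvwnf

Two shifts are in play — +5 for a/e/i/o/u, +3 for every other letter.
On rustic: r(cons)+3=u, u(vowel)+5=z, s(cons)+3=v, t(cons)+3=w, i(vowel)+5=n, c(cons)+3=f.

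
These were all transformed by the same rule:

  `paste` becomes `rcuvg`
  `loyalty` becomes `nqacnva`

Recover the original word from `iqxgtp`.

govern

Compare letters: p→r is +2, a→c is +2, s→u is +2 — a constant shift. Every letter moves 2 places later in the alphabet, wrapping around z→a.
Decoding iqxgtp: i−2=g, q−2=o, x−2=v, g−2=e, t−2=r, p−2=n.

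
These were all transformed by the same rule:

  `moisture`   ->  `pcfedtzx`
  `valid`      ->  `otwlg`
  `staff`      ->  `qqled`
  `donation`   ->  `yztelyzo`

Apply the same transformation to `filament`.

The output letters match the input read backwards, each shifted +11: moisture reversed is erutsiom. Two steps: reverse the string, then apply a Caesar shift of +11.
Applying it to filament: reverse → tnemalif; then shift: t+11=e, n+11=y, e+11=p, m+11=x, a+11=l, l+11=w, i+11=t, f+11=q.

eypxlwtq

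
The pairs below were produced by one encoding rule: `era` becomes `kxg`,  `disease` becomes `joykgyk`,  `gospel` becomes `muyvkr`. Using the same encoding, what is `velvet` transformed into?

Compare letters: e→k is +6, r→x is +6, a→g is +6 — a constant shift. This is a Caesar cipher with shift 6.
On velvet: v+6=b, e+6=k, l+6=r, v+6=b, e+6=k, t+6=z.

bkrbkz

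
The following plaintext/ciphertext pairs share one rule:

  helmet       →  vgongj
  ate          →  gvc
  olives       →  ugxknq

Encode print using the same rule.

vpktr

The output letters match the input read backwards, each shifted +2: helmet reversed is temleh. Read the word backwards and shift each letter +2.
On print: reverse → tnirp; then shift: t+2=v, n+2=p, i+2=k, r+2=t, p+2=r.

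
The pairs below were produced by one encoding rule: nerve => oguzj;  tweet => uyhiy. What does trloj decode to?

In nerve: n→o is +1, e→g is +2, r→u is +3, v→z is +4 — the shift increases by 1 each position. Letter i (0-indexed) is shifted by i+1, so successive shifts are 1, 2, 3, ….
Decoding trloj: t−1=s, r−2=p, l−3=i, o−4=k, j−5=e.

spike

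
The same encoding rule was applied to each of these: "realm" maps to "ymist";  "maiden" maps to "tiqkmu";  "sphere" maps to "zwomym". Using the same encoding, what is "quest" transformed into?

xcmza

The shift depends on letter class: consonant r→y is +7, but vowel e→m is +8. Two shifts are in play — +8 for a/e/i/o/u, +7 for every other letter.
Applying it to quest: q(cons)+7=x, u(vowel)+8=c, e(vowel)+8=m, s(cons)+7=z, t(cons)+7=a.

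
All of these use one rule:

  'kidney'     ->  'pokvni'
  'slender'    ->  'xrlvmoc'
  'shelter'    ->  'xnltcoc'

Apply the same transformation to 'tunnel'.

In kidney: k→p is +5, i→o is +6, d→k is +7, n→v is +8 — the shift increases by 1 each position. Each letter shifts forward by (position + 5), i.e. 5, 6, 7, … — the shift grows by one for each successive letter.
For tunnel: t+5=y, u+6=a, n+7=u, n+8=v, e+9=n, l+10=v.

yauvnv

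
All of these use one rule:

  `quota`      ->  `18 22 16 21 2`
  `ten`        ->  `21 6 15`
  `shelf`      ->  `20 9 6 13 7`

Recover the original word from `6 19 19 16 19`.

error

q is letter #17 and maps to 18: an offset of 1. Each letter is replaced by its alphabet position (a=1..z=26) + 1.
Decoding 6 19 19 16 19: 6→(6−1)÷1=5=e, 19→(19−1)÷1=18=r, 19→(19−1)÷1=18=r, 16→(16−1)÷1=15=o, 19→(19−1)÷1=18=r.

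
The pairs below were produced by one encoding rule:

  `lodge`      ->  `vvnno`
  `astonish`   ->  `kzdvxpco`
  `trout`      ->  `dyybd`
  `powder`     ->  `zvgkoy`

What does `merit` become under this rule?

wlbpd

Shifts by position in lodge: pos 0: l→v (+10), pos 1: o→v (+7), pos 2: d→n (+10), pos 3: g→n (+7) — repeating every 2. It's a Vigenère-style cipher with numeric key [10,7]: position i shifts by key[i mod 2].
For merit: m+10=w, e+7=l, r+10=b, i+7=p, t+10=d.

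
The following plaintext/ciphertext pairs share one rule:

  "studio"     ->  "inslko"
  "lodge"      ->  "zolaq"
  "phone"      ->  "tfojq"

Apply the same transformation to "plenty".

tzqjnm

s(18)→i(8) and t(19)→n(13) fit y≡5x+22 (mod 26); the inverse of 5 mod 26 is 21. Treating letters as 0–25, the rule is x ↦ 5x + 22 (mod 26).
On plenty: p(15)→5·15+22≡19=t; l(11)→5·11+22≡25=z; e(4)→5·4+22≡16=q; n(13)→5·13+22≡9=j; t(19)→5·19+22≡13=n; y(24)→5·24+22≡12=m (all mod 26).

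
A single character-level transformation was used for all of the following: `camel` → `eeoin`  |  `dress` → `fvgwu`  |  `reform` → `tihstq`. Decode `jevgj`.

Shifts by position in camel: pos 0: c→e (+2), pos 1: a→e (+4), pos 2: m→o (+2), pos 3: e→i (+4) — repeating every 2. It's a Vigenère-style cipher with numeric key [2,4]: position i shifts by key[i mod 2].
Undoing it on jevgj: j−2=h, e−4=a, v−2=t, g−4=c, j−2=h.

hatch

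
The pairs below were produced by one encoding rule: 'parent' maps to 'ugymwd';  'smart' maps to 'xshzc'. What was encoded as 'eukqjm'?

In parent: p→u is +5, a→g is +6, r→y is +7, e→m is +8 — the shift increases by 1 each position. Each letter shifts forward by (position + 5), i.e. 5, 6, 7, … — the shift grows by one for each successive letter.
Decoding eukqjm: e−5=z, u−6=o, k−7=d, q−8=i, j−9=a, m−10=c.

zodiac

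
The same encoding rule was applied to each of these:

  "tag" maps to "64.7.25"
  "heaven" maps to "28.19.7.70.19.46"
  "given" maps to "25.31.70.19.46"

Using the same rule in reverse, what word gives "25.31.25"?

t(#20)→64 and a(#1)→7: differences scale by 3, so n = 3·pos + 4. Each letter becomes 3×(its alphabet position, a=1..z=26) + 4.
Reversing it on 25.31.25: 25→(25−4)÷3=7=g, 31→(31−4)÷3=9=i, 25→(25−4)÷3=7=g.

gig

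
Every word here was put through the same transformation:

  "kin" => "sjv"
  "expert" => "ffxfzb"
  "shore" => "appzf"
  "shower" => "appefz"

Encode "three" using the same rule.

bpzff

Two shifts are in play — +1 for a/e/i/o/u, +8 for every other letter.
Applying it to three: t(cons)+8=b, h(cons)+8=p, r(cons)+8=z, e(vowel)+1=f, e(vowel)+1=f.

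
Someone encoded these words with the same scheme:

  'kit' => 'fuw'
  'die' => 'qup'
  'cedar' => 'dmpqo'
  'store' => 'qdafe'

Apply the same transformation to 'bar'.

dmn

The output letters match the input read backwards, each shifted +12: kit reversed is tik. Read the word backwards and shift each letter +12.
On bar: reverse → rab; then shift: r+12=d, a+12=m, b+12=n.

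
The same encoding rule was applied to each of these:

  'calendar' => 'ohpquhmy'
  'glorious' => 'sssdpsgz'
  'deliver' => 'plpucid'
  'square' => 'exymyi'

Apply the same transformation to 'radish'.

Shifts by position in calendar: pos 0: c→o (+12), pos 1: a→h (+7), pos 2: l→p (+4), pos 3: e→q (+12), pos 4: n→u (+7), pos 5: d→h (+4) — repeating every 3. The shifts repeat in a cycle of length 3: positions 0,1,… shift by +12, +7, +4, then the pattern repeats.
Applying it to radish: r+12=d, a+7=h, d+4=h, i+12=u, s+7=z, h+4=l.

dhhuzl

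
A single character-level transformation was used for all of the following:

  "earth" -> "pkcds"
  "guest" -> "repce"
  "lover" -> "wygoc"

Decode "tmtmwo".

icicle

Shifts by position in earth: pos 0: e→p (+11), pos 1: a→k (+10), pos 2: r→c (+11), pos 3: t→d (+10) — repeating every 2. A repeating key of period 2 is used — shifts +11, +10 over and over.
Undoing it on tmtmwo: t−11=i, m−10=c, t−11=i, m−10=c, w−11=l, o−10=e.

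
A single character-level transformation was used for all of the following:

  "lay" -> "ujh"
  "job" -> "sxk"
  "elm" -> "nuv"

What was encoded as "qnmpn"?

hedge

Compare letters: l→u is +9, a→j is +9, y→h is +9 — a constant shift. Every letter moves 9 places later in the alphabet, wrapping around z→a.
Undoing it on qnmpn: q−9=h, n−9=e, m−9=d, p−9=g, n−9=e.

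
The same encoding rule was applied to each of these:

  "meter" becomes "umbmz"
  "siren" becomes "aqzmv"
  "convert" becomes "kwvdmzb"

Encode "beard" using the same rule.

Each letter is shifted forward by 8 in the alphabet (a Caesar shift of +8).
On beard: b+8=j, e+8=m, a+8=i, r+8=z, d+8=l.

jmizl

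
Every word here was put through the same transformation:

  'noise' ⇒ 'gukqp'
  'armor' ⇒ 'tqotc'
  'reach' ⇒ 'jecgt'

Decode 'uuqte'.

cross

The output letters match the input read backwards, each shifted +2: noise reversed is esion. Two steps: reverse the string, then apply a Caesar shift of +2.
Undoing it on uuqte: shift back: u−2=s, u−2=s, q−2=o, t−2=r, e−2=c → ssorc; then reverse → cross.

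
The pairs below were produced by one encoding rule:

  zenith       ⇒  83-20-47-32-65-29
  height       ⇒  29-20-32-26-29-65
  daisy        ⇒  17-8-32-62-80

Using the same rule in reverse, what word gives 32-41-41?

ill

z(#26)→83 and e(#5)→20: differences scale by 3, so n = 3·pos + 5. With a=1..z=26, the number is 3·pos + 5.
Decoding 32-41-41: 32→(32−5)÷3=9=i, 41→(41−5)÷3=12=l, 41→(41−5)÷3=12=l.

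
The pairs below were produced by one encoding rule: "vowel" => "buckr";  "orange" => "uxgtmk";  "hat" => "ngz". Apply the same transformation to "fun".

Compare letters: v→b is +6, o→u is +6, w→c is +6 — a constant shift. This is a Caesar cipher with shift 6.
Applying it to fun: f+6=l, u+6=a, n+6=t.

lat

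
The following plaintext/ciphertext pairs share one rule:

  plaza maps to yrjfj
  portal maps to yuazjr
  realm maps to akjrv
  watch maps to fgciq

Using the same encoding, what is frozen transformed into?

oxxfnt

Shifts by position in plaza: pos 0: p→y (+9), pos 1: l→r (+6), pos 2: a→j (+9), pos 3: z→f (+6) — repeating every 2. A repeating key of period 2 is used — shifts +9, +6 over and over.
On frozen: f+9=o, r+6=x, o+9=x, z+6=f, e+9=n, n+6=t.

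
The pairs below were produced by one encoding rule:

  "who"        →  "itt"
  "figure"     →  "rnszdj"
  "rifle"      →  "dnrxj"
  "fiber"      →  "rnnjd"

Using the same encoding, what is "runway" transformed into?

dzzifk

The shift depends on letter class: consonant w→i is +12, but vowel o→t is +5. The rule splits by letter class: vowels +5, consonants +12.
On runway: r(cons)+12=d, u(vowel)+5=z, n(cons)+12=z, w(cons)+12=i, a(vowel)+5=f, y(cons)+12=k.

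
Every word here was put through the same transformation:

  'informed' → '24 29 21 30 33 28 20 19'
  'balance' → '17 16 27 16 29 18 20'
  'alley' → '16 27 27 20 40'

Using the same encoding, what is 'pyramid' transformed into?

i is letter #9 and maps to 24: an offset of 15. The number is (letter's place in the alphabet, a=1) + 15.
For pyramid: p=16→31, y=25→40, r=18→33, a=1→16, m=13→28, i=9→24, d=4→19.

31 40 33 16 28 24 19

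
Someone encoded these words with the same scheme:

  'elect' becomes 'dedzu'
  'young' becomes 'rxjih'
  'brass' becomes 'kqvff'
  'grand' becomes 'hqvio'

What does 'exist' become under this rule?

e(4)→d(3) and l(11)→e(4) fit y≡15x+21 (mod 26); the inverse of 15 mod 26 is 7. Treating letters as 0–25, the rule is x ↦ 15x + 21 (mod 26).
Applying it to exist: e(4)→15·4+21≡3=d; x(23)→15·23+21≡2=c; i(8)→15·8+21≡11=l; s(18)→15·18+21≡5=f; t(19)→15·19+21≡20=u (all mod 26).

dclfu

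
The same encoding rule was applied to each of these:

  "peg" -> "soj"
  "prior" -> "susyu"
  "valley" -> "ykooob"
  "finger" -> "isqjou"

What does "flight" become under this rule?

iosjkw

The shift depends on letter class: consonant p→s is +3, but vowel e→o is +10. Two shifts are in play — +10 for a/e/i/o/u, +3 for every other letter.
For flight: f(cons)+3=i, l(cons)+3=o, i(vowel)+10=s, g(cons)+3=j, h(cons)+3=k, t(cons)+3=w.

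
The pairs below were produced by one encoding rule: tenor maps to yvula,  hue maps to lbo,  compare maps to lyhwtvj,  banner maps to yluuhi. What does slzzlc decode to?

Read the word backwards and shift each letter +7.
Undoing it on slzzlc: shift back: s−7=l, l−7=e, z−7=s, z−7=s, l−7=e, c−7=v → lessev; then reverse → vessel.

vessel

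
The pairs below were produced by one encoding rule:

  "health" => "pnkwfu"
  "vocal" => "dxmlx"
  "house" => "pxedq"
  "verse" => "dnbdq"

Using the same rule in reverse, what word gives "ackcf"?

In health: h→p is +8, e→n is +9, a→k is +10, l→w is +11 — the shift increases by 1 each position. Letter i (0-indexed) is shifted by i+8, so successive shifts are 8, 9, 10, ….
Reversing it on ackcf: a−8=s, c−9=t, k−10=a, c−11=r, f−12=t.

start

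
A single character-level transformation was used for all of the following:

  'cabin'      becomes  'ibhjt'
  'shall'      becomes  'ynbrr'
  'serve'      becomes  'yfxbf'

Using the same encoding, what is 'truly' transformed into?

zxvre

The shift depends on letter class: consonant c→i is +6, but vowel a→b is +1. Two shifts are in play — +1 for a/e/i/o/u, +6 for every other letter.
On truly: t(cons)+6=z, r(cons)+6=x, u(vowel)+1=v, l(cons)+6=r, y(cons)+6=e.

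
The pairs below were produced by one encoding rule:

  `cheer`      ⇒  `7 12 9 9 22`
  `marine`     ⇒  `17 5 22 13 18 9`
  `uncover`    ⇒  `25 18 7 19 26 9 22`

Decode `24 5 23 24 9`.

taste

The number is (letter's place in the alphabet, a=1) + 4.
Reversing it on 24 5 23 24 9: 24→(24−4)÷1=20=t, 5→(5−4)÷1=1=a, 23→(23−4)÷1=19=s, 24→(24−4)÷1=20=t, 9→(9−4)÷1=5=e.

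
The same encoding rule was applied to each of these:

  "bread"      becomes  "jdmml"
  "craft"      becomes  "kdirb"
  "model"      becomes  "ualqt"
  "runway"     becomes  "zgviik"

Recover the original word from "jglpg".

Shifts by position in bread: pos 0: b→j (+8), pos 1: r→d (+12), pos 2: e→m (+8), pos 3: a→m (+12) — repeating every 2. A repeating key of period 2 is used — shifts +8, +12 over and over.
Decoding jglpg: j−8=b, g−12=u, l−8=d, p−12=d, g−8=y.

buddy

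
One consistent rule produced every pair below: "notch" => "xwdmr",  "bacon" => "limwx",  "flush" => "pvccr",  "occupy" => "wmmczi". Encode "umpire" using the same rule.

The shift depends on letter class: consonant n→x is +10, but vowel o→w is +8. Two shifts are in play — +8 for a/e/i/o/u, +10 for every other letter.
Applying it to umpire: u(vowel)+8=c, m(cons)+10=w, p(cons)+10=z, i(vowel)+8=q, r(cons)+10=b, e(vowel)+8=m.

cwzqbm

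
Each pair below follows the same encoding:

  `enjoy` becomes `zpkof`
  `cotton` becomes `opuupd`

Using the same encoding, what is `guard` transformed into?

Read the word backwards and shift each letter +1.
For guard: reverse → draug; then shift: d+1=e, r+1=s, a+1=b, u+1=v, g+1=h.

esbvh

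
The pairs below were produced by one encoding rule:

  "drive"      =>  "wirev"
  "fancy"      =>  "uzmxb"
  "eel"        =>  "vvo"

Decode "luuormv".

offline

Each pair mirrors across the alphabet (d↔w, r↔i, i↔r): positions sum to 25. Letters are reflected about the middle of the alphabet (position → 25−position): Atbash.
Undoing it on luuormv: l↔o, u↔f, u↔f, o↔l, r↔i, m↔n, v↔e.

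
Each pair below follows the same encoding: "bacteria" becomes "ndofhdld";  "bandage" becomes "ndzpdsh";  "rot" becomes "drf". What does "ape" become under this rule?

dbh

The shift depends on letter class: consonant b→n is +12, but vowel a→d is +3. Two shifts are in play — +3 for a/e/i/o/u, +12 for every other letter.
On ape: a(vowel)+3=d, p(cons)+12=b, e(vowel)+3=h.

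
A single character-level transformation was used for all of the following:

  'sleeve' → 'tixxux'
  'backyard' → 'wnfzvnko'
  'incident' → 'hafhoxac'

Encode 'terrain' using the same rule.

cxkknha

Each letter's alphabet position (a=0..z=25) is mapped through 9·x+13 mod 26 — an affine cipher.
On terrain: t(19)→9·19+13≡2=c; e(4)→9·4+13≡23=x; r(17)→9·17+13≡10=k; r(17)→9·17+13≡10=k; a(0)→9·0+13≡13=n; i(8)→9·8+13≡7=h; n(13)→9·13+13≡0=a (all mod 26).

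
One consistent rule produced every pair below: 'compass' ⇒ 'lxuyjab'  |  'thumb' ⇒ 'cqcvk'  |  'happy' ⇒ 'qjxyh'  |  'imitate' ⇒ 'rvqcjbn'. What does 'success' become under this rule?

Shifts by position in compass: pos 0: c→l (+9), pos 1: o→x (+9), pos 2: m→u (+8), pos 3: p→y (+9), pos 4: a→j (+9), pos 5: s→a (+8) — repeating every 3. A repeating key of period 3 is used — shifts +9, +9, +8 over and over.
Applying it to success: s+9=b, u+9=d, c+8=k, c+9=l, e+9=n, s+8=a, s+9=b.

bdklnab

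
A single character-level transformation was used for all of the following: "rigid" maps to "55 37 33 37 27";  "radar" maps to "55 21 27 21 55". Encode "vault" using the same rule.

With a=1..z=26, the number is 2·pos + 19.
For vault: v=22→63, a=1→21, u=21→61, l=12→43, t=20→59.

63 21 61 43 59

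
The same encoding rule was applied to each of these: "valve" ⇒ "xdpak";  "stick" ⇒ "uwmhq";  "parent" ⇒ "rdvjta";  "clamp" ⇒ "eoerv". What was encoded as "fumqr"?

drill

Letter i (0-indexed) is shifted by i+2, so successive shifts are 2, 3, 4, ….
Decoding fumqr: f−2=d, u−3=r, m−4=i, q−5=l, r−6=l.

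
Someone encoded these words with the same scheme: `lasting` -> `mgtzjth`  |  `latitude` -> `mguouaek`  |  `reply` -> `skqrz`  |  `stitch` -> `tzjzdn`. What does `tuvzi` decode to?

south

Shifts by position in lasting: pos 0: l→m (+1), pos 1: a→g (+6), pos 2: s→t (+1), pos 3: t→z (+6) — repeating every 2. The shifts repeat in a cycle of length 2: positions 0,1,… shift by +1, +6, then the pattern repeats.
Reversing it on tuvzi: t−1=s, u−6=o, v−1=u, z−6=t, i−1=h.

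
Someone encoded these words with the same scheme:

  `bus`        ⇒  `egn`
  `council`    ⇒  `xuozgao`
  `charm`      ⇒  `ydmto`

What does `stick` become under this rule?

Two steps: reverse the string, then apply a Caesar shift of +12.
For stick: reverse → kcits; then shift: k+12=w, c+12=o, i+12=u, t+12=f, s+12=e.

woufe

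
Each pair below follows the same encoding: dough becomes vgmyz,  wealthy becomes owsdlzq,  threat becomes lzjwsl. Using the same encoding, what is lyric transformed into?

dqjau

Compare letters: d→v is +18, o→g is +18, u→m is +18 — a constant shift. Every letter moves 18 places later in the alphabet, wrapping around z→a.
For lyric: l+18=d, y+18=q, r+18=j, i+18=a, c+18=u.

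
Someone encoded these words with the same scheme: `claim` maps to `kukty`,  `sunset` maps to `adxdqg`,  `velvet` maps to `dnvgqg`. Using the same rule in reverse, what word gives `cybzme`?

Letter i (0-indexed) is shifted by i+8, so successive shifts are 8, 9, 10, ….
Decoding cybzme: c−8=u, y−9=p, b−10=r, z−11=o, m−12=a, e−13=r.

uproar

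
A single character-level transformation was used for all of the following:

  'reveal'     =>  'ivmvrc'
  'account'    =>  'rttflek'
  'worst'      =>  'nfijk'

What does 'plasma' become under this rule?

gcrjdr

Compare letters: r→i is +17, e→v is +17, v→m is +17 — a constant shift. It's a constant shift of +17 (ROT17).
Applying it to plasma: p+17=g, l+17=c, a+17=r, s+17=j, m+17=d, a+17=r.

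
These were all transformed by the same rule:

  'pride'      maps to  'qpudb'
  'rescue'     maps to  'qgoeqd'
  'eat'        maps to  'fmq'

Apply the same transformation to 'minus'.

The output letters match the input read backwards, each shifted +12: pride reversed is edirp. Two steps: reverse the string, then apply a Caesar shift of +12.
On minus: reverse → sunim; then shift: s+12=e, u+12=g, n+12=z, i+12=u, m+12=y.

egzuy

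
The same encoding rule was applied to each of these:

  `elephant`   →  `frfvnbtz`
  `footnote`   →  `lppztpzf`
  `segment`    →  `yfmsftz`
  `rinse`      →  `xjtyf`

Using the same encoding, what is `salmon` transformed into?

Two shifts are in play — +1 for a/e/i/o/u, +6 for every other letter.
On salmon: s(cons)+6=y, a(vowel)+1=b, l(cons)+6=r, m(cons)+6=s, o(vowel)+1=p, n(cons)+6=t.

ybrspt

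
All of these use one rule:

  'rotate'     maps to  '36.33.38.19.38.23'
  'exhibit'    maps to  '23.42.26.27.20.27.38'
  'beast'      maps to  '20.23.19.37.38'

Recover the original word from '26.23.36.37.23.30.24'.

r is letter #18 and maps to 36: an offset of 18. Each letter is replaced by its alphabet position (a=1..z=26) + 18.
Decoding 26.23.36.37.23.30.24: 26→(26−18)÷1=8=h, 23→(23−18)÷1=5=e, 36→(36−18)÷1=18=r, 37→(37−18)÷1=19=s, 23→(23−18)÷1=5=e, 30→(30−18)÷1=12=l, 24→(24−18)÷1=6=f.

herself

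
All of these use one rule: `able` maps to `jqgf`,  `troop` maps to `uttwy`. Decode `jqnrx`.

The output letters match the input read backwards, each shifted +5: able reversed is elba. The word is reversed, then every letter is shifted forward by 5.
Reversing it on jqnrx: shift back: j−5=e, q−5=l, n−5=i, r−5=m, x−5=s → elims; then reverse → smile.

smile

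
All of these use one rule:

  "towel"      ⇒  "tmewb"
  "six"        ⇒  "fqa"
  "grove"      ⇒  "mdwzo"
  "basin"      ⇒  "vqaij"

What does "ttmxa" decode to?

spell

The output letters match the input read backwards, each shifted +8: towel reversed is lewot. Two steps: reverse the string, then apply a Caesar shift of +8.
Reversing it on ttmxa: shift back: t−8=l, t−8=l, m−8=e, x−8=p, a−8=s → lleps; then reverse → spell.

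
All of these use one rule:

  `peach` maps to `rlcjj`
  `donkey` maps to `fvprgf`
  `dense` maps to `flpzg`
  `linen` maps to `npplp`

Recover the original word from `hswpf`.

Shifts by position in peach: pos 0: p→r (+2), pos 1: e→l (+7), pos 2: a→c (+2), pos 3: c→j (+7) — repeating every 2. It's a Vigenère-style cipher with numeric key [2,7]: position i shifts by key[i mod 2].
Undoing it on hswpf: h−2=f, s−7=l, w−2=u, p−7=i, f−2=d.

fluid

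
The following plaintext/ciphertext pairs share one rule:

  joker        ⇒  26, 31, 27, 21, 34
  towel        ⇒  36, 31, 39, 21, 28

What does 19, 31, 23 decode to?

j is letter #10 and maps to 26: an offset of 16. The number is (letter's place in the alphabet, a=1) + 16.
Decoding 19, 31, 23: 19→(19−16)÷1=3=c, 31→(31−16)÷1=15=o, 23→(23−16)÷1=7=g.

cog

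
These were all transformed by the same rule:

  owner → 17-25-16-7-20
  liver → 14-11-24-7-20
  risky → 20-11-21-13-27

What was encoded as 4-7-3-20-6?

o is letter #15 and maps to 17: an offset of 2. The number is (letter's place in the alphabet, a=1) + 2.
Undoing it on 4-7-3-20-6: 4→(4−2)÷1=2=b, 7→(7−2)÷1=5=e, 3→(3−2)÷1=1=a, 20→(20−2)÷1=18=r, 6→(6−2)÷1=4=d.

beard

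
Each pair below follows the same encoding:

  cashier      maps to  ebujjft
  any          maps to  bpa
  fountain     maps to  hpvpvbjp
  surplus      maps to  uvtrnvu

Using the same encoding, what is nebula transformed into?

Vowels shift forward by 1 and consonants shift forward by 2.
On nebula: n(cons)+2=p, e(vowel)+1=f, b(cons)+2=d, u(vowel)+1=v, l(cons)+2=n, a(vowel)+1=b.

pfdvnb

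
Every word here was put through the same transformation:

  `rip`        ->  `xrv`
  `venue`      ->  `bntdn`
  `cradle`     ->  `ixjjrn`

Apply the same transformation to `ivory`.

The shift depends on letter class: consonant r→x is +6, but vowel i→r is +9. Vowels shift forward by 9 and consonants shift forward by 6.
For ivory: i(vowel)+9=r, v(cons)+6=b, o(vowel)+9=x, r(cons)+6=x, y(cons)+6=e.

rbxxe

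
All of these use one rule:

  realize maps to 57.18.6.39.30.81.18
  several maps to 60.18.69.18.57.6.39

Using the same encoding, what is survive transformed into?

r(#18)→57 and e(#5)→18: differences scale by 3, so n = 3·pos + 3. Each letter becomes 3×(its alphabet position, a=1..z=26) + 3.
For survive: s=19→60, u=21→66, r=18→57, v=22→69, i=9→30, v=22→69, e=5→18.

60.66.57.69.30.69.18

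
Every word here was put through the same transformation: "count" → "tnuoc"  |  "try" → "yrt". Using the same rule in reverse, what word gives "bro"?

orb

The output letters match the input read backwards: count reversed is tnuoc. It's just the letters in reverse order.
Decoding bro: then reverse → orb.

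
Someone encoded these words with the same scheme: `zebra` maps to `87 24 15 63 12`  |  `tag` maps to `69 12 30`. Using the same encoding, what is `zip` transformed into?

87 36 57

z(#26)→87 and e(#5)→24: differences scale by 3, so n = 3·pos + 9. The formula is n = 3×(alphabet index, a=1) + 9.
Applying it to zip: z=26→87, i=9→36, p=16→57.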